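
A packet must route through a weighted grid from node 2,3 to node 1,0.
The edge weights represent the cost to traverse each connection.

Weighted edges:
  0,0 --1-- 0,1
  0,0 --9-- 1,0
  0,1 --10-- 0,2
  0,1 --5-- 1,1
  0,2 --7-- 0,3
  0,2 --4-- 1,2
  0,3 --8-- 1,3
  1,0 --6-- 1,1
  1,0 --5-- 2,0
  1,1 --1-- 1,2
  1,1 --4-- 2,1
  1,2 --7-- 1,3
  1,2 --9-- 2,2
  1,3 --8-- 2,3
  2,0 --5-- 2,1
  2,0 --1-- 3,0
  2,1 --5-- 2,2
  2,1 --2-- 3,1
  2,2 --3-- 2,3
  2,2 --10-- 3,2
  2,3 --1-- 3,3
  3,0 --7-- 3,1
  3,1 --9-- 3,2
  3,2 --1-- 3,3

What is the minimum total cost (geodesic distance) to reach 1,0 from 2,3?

Shortest path: 2,3 → 2,2 → 2,1 → 1,1 → 1,0, total weight = 18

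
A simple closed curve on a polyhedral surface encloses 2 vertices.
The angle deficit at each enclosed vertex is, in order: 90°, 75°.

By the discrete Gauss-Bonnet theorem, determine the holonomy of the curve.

Holonomy = total enclosed curvature = 90° + 75° = 165°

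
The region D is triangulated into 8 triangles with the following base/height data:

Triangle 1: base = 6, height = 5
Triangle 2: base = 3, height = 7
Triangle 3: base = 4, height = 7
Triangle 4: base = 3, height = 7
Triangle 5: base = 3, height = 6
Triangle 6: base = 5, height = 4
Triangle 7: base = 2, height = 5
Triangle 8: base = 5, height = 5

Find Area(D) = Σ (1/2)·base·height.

(1/2)×6×5 + (1/2)×3×7 + (1/2)×4×7 + (1/2)×3×7 + (1/2)×3×6 + (1/2)×5×4 + (1/2)×2×5 + (1/2)×5×5 = 86.5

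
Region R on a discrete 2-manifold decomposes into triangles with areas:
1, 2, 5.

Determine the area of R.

1 + 2 + 5 = 8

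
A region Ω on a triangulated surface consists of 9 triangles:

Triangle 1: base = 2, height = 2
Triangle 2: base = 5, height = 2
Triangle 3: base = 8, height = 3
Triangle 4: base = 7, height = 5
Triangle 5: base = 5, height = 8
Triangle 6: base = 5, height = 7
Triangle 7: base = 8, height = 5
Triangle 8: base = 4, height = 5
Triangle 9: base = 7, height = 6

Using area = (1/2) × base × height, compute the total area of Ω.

(1/2)×2×2 + (1/2)×5×2 + (1/2)×8×3 + (1/2)×7×5 + (1/2)×5×8 + (1/2)×5×7 + (1/2)×8×5 + (1/2)×4×5 + (1/2)×7×6 = 125.0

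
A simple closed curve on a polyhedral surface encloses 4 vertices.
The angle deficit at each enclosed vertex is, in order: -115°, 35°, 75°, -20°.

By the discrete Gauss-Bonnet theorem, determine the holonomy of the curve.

Holonomy = total enclosed curvature = (-115°) + 35° + 75° + (-20°) = -25°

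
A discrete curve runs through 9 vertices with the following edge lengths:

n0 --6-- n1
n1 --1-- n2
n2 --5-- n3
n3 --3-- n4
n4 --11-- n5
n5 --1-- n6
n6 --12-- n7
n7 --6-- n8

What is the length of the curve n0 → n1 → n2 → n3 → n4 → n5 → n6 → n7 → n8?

Arc length = 6 + 1 + 5 + 3 + 11 + 1 + 12 + 6 = 45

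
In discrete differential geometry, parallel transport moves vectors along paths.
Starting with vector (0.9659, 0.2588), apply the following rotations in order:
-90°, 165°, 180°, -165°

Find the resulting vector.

Total rotation: (-90°) + 165° + 180° + (-165°) = 90°. Final vector: (-0.2588, 0.9659)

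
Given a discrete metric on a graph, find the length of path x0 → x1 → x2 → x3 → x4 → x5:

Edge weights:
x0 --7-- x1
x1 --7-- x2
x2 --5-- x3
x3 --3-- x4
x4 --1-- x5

Arc length = 7 + 7 + 5 + 3 + 1 = 23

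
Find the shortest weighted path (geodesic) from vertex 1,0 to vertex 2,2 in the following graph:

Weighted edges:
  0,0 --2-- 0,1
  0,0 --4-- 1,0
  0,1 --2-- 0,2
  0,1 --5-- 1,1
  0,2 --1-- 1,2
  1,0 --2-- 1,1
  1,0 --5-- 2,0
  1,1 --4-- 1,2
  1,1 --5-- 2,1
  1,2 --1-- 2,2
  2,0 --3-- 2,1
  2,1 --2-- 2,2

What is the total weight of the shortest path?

Shortest path: 1,0 → 1,1 → 1,2 → 2,2, total weight = 7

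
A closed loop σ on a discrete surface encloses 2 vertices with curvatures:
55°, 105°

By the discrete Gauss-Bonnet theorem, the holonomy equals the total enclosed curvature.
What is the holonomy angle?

Holonomy = total enclosed curvature = 55° + 105° = 160°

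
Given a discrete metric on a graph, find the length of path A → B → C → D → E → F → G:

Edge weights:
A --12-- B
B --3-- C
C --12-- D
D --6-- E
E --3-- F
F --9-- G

Arc length = 12 + 3 + 12 + 6 + 3 + 9 = 45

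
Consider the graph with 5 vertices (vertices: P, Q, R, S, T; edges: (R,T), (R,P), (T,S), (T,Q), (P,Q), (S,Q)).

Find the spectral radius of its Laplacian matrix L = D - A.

Degrees: deg(P) = 2, deg(Q) = 3, deg(R) = 2, deg(S) = 2, deg(T) = 3.
L = D − A with rows/columns ordered (P, Q, R, S, T):
  [ 2, -1, -1,  0,  0]
  [-1,  3,  0, -1, -1]
  [-1,  0,  2,  0, -1]
  [ 0, -1,  0,  2, -1]
  [ 0, -1, -1, -1,  3]
Characteristic polynomial: det(λI − L) = λ(λ² − 5λ + 5)(λ² − 7λ + 11).
Roots: λ = 0; (λ² − 5λ + 5) = 0 ⇒ λ = (5 ± √5)/2 ≈ 1.382, 3.618; (λ² − 7λ + 11) = 0 ⇒ λ = (7 ± √5)/2 ≈ 2.382, 4.618.
(Check: the roots sum (with multiplicity) to 12, matching trace L = Σdeg = 2·6 = 12.)
Laplacian eigenvalues: [0.0, 1.382, 2.382, 3.618, 4.618]. Largest eigenvalue (spectral radius) = 4.618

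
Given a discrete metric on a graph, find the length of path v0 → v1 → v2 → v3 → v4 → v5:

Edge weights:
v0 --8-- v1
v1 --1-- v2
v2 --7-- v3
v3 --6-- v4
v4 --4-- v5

Arc length = 8 + 1 + 7 + 6 + 4 = 26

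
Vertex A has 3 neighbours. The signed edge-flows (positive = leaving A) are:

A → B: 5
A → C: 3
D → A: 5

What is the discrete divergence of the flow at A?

Divergence = sum of outgoing flows = 5 + 3 + (-5) = 3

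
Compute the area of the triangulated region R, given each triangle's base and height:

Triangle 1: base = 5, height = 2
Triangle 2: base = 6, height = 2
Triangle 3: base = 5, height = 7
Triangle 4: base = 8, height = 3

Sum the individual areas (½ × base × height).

(1/2)×5×2 + (1/2)×6×2 + (1/2)×5×7 + (1/2)×8×3 = 40.5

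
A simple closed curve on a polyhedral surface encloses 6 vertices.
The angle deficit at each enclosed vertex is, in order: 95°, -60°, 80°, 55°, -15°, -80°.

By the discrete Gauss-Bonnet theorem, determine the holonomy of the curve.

Holonomy = total enclosed curvature = 95° + (-60°) + 80° + 55° + (-15°) + (-80°) = 75°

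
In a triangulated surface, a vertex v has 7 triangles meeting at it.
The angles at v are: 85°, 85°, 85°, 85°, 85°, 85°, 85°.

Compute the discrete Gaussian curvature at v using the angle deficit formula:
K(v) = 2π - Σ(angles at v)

Sum of angles = 595°. K = 360° - 595° = -235°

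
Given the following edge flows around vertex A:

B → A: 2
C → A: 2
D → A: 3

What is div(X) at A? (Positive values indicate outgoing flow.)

Divergence = sum of outgoing flows = (-2) + (-2) + (-3) = -7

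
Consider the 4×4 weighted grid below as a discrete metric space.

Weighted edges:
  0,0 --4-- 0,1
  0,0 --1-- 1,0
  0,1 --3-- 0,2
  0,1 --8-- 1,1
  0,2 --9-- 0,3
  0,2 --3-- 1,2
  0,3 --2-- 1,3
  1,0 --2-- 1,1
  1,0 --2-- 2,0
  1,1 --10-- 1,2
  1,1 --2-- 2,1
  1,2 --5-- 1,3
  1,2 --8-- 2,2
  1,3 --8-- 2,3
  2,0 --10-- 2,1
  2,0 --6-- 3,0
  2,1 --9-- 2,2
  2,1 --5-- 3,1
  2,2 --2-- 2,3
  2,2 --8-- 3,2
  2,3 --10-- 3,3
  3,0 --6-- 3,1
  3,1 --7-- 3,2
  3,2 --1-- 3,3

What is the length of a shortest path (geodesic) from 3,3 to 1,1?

Shortest path: 3,3 → 3,2 → 3,1 → 2,1 → 1,1, total weight = 15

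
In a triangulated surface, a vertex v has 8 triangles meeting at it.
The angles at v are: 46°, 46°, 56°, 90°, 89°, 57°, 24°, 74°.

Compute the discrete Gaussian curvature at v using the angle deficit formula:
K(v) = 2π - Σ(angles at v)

Sum of angles = 482°. K = 360° - 482° = -122° = -61π/90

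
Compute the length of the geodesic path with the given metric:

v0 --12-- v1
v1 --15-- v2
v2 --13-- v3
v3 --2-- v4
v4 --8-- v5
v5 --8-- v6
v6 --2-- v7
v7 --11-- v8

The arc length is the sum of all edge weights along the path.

Arc length = 12 + 15 + 13 + 2 + 8 + 8 + 2 + 11 = 71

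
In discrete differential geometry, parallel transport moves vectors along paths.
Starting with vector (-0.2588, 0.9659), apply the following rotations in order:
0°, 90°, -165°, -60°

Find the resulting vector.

Total rotation: 0° + 90° + (-165°) + (-60°) = -135°. Final vector: (0.8660, -0.5000)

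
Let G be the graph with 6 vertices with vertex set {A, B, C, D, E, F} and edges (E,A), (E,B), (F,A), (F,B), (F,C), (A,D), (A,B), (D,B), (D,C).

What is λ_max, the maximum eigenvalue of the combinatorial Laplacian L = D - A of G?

Degrees: deg(A) = 4, deg(B) = 4, deg(C) = 2, deg(D) = 3, deg(E) = 2, deg(F) = 3.
L = D − A with rows/columns ordered (A, B, C, D, E, F):
  [ 4, -1,  0, -1, -1, -1]
  [-1,  4,  0, -1, -1, -1]
  [ 0,  0,  2, -1,  0, -1]
  [-1, -1, -1,  3,  0,  0]
  [-1, -1,  0,  0,  2,  0]
  [-1, -1, -1,  0,  0,  3]
Characteristic polynomial: det(λI − L) = λ(λ² − 7λ + 8)(λ − 3)²(λ − 5).
Roots: λ = 0; (λ² − 7λ + 8) = 0 ⇒ λ = (7 ± √17)/2 ≈ 1.4384, 5.5616; (λ − 3) = 0 ⇒ λ = 3 (multiplicity 2); (λ − 5) = 0 ⇒ λ = 5.
(Check: the roots sum (with multiplicity) to 18, matching trace L = Σdeg = 2·9 = 18.)
Laplacian eigenvalues: [0.0, 1.4384, 3.0, 3.0, 5.0, 5.5616]. Largest eigenvalue (spectral radius) = 5.5616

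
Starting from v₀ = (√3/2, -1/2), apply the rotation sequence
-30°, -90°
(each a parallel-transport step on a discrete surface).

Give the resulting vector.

Total rotation: (-30°) + (-90°) = -120°. Final vector: (-0.8660, -0.5000)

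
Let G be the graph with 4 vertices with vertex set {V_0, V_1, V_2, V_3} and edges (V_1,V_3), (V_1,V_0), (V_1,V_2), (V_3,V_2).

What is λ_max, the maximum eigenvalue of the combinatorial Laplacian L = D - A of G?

Degrees: deg(V_0) = 1, deg(V_1) = 3, deg(V_2) = 2, deg(V_3) = 2.
L = D − A with rows/columns ordered (V_0, V_1, V_2, V_3):
  [ 1, -1,  0,  0]
  [-1,  3, -1, -1]
  [ 0, -1,  2, -1]
  [ 0, -1, -1,  2]
Characteristic polynomial: det(λI − L) = λ(λ − 1)(λ − 3)(λ − 4).
Roots: λ = 0; (λ − 1) = 0 ⇒ λ = 1; (λ − 3) = 0 ⇒ λ = 3; (λ − 4) = 0 ⇒ λ = 4.
(Check: the roots sum (with multiplicity) to 8, matching trace L = Σdeg = 2·4 = 8.)
Laplacian eigenvalues: [0.0, 1.0, 3.0, 4.0]. Largest eigenvalue (spectral radius) = 4.0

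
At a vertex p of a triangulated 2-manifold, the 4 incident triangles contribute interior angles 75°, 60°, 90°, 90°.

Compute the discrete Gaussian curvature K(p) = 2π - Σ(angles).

Sum of angles = 315°. K = 360° - 315° = 45°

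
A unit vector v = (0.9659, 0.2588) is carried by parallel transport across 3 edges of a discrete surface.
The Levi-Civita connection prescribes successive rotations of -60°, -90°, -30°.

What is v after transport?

Total rotation: (-60°) + (-90°) + (-30°) = -180° ≡ 180° (mod 360°). Final vector: (-0.9659, -0.2588)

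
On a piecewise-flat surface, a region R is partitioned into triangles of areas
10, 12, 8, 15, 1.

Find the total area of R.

10 + 12 + 8 + 15 + 1 = 46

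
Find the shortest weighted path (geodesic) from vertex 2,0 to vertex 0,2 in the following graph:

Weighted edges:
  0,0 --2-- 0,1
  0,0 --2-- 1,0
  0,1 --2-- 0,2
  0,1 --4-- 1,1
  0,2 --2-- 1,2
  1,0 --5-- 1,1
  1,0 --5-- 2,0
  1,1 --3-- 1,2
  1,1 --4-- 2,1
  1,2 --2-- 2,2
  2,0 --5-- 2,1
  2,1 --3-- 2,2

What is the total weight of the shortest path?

Shortest path: 2,0 → 1,0 → 0,0 → 0,1 → 0,2, total weight = 11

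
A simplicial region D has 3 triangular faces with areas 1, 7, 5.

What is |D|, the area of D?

1 + 7 + 5 = 13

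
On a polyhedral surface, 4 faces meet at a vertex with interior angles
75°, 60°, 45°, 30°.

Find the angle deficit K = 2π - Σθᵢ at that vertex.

Sum of angles = 210°. K = 360° - 210° = 150° = 5π/6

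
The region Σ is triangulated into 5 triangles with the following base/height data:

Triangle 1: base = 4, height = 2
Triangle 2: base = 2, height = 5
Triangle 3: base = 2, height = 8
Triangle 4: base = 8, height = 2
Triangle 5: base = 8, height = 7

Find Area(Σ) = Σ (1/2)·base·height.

(1/2)×4×2 + (1/2)×2×5 + (1/2)×2×8 + (1/2)×8×2 + (1/2)×8×7 = 53.0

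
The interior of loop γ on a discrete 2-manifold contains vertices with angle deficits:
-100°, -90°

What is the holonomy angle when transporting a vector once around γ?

Holonomy = total enclosed curvature = (-100°) + (-90°) = -190°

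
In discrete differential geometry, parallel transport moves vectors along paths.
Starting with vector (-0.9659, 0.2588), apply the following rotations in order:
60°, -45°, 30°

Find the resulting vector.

Total rotation: 60° + (-45°) + 30° = 45°. Final vector: (-0.8660, -0.5000)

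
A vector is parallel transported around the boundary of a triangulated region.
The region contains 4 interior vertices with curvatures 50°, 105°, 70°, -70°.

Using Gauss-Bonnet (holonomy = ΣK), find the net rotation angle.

Holonomy = total enclosed curvature = 50° + 105° + 70° + (-70°) = 155°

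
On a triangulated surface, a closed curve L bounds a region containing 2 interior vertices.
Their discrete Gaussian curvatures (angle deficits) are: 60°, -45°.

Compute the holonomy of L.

Holonomy = total enclosed curvature = 60° + (-45°) = 15°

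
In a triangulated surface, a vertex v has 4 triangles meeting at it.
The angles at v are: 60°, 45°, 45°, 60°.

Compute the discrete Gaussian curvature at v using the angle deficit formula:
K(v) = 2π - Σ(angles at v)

Sum of angles = 210°. K = 360° - 210° = 150° = 5π/6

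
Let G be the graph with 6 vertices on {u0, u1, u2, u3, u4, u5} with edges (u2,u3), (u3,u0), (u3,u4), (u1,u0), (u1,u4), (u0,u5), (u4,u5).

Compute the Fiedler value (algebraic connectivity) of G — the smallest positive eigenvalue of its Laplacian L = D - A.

Degrees: deg(u0) = 3, deg(u1) = 2, deg(u2) = 1, deg(u3) = 3, deg(u4) = 3, deg(u5) = 2.
L = D − A with rows/columns ordered (u0, u1, u2, u3, u4, u5):
  [ 3, -1,  0, -1,  0, -1]
  [-1,  2,  0,  0, -1,  0]
  [ 0,  0,  1, -1,  0,  0]
  [-1,  0, -1,  3, -1,  0]
  [ 0, -1,  0, -1,  3, -1]
  [-1,  0,  0,  0, -1,  2]
Characteristic polynomial: det(λI − L) = λ(λ² − 6λ + 4)(λ − 2)(λ − 3)².
Roots: λ = 0; (λ² − 6λ + 4) = 0 ⇒ λ = 3 ± √5 ≈ 0.7639, 5.2361; (λ − 2) = 0 ⇒ λ = 2; (λ − 3) = 0 ⇒ λ = 3 (multiplicity 2).
(Check: the roots sum (with multiplicity) to 14, matching trace L = Σdeg = 2·7 = 14.)
Laplacian eigenvalues: [0.0, 0.7639, 2.0, 3.0, 3.0, 5.2361]. Algebraic connectivity (smallest non-zero eigenvalue) = 0.7639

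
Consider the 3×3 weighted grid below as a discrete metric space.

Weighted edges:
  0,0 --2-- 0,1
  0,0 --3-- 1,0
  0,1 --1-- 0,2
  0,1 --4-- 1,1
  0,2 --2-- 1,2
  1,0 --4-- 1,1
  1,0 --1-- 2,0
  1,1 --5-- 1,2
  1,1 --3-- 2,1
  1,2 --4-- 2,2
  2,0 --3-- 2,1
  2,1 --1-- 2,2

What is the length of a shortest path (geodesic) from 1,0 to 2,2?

Shortest path: 1,0 → 2,0 → 2,1 → 2,2, total weight = 5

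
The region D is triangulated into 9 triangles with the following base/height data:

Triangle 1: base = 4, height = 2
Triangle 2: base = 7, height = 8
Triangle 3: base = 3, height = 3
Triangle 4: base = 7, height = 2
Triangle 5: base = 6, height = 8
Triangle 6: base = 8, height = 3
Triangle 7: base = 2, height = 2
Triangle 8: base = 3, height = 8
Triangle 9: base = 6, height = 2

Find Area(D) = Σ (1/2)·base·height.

(1/2)×4×2 + (1/2)×7×8 + (1/2)×3×3 + (1/2)×7×2 + (1/2)×6×8 + (1/2)×8×3 + (1/2)×2×2 + (1/2)×3×8 + (1/2)×6×2 = 99.5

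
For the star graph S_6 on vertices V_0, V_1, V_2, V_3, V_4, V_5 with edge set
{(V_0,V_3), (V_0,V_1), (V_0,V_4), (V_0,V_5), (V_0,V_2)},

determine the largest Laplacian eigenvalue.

The star S_6 is the complete bipartite graph K_{1,5} (one hub of degree 5, 5 leaves of degree 1). The Laplacian spectrum of K_{p,q} is 0, p (multiplicity q−1), q (multiplicity p−1), p+q. With p = 1, q = 5: 0 once, 1 with multiplicity 4, and 6 once. (Check: trace L = sum of degrees = 10 = 4·1 + 6.)
Laplacian eigenvalues: [0.0, 1.0, 1.0, 1.0, 1.0, 6.0]. Largest eigenvalue (spectral radius) = 6.0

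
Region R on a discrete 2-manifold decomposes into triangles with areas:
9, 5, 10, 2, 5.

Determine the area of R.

9 + 5 + 10 + 2 + 5 = 31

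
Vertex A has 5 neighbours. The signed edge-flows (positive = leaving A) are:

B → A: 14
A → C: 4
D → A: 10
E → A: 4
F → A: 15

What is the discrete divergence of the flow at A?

Divergence = sum of outgoing flows = (-14) + 4 + (-10) + (-4) + (-15) = -39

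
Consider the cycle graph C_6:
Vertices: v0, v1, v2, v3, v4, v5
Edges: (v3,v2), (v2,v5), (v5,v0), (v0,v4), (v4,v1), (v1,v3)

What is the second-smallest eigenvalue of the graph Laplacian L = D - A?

The cycle graph C_n has Laplacian eigenvalues λ_k = 2 − 2cos(2πk/n), k = 0, 1, …, n−1. Here n = 6:
k=0: 2 − 2cos(0) = 0.0; k=1: 2 − 2cos(π/3) = 1.0; k=2: 2 − 2cos(2π/3) = 3.0; k=3: 2 − 2cos(π) = 4.0; k=4: 2 − 2cos(4π/3) = 3.0; k=5: 2 − 2cos(5π/3) = 1.0.
Laplacian eigenvalues: [0.0, 1.0, 1.0, 3.0, 3.0, 4.0]. Algebraic connectivity (smallest non-zero eigenvalue) = 1.0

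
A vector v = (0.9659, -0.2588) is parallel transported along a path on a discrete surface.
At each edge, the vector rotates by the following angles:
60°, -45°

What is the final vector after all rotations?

Total rotation: 60° + (-45°) = 15°. Final vector: (1, 0)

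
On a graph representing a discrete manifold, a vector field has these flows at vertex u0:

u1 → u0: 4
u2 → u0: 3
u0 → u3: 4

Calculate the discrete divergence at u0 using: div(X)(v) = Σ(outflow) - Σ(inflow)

Divergence = sum of outgoing flows = (-4) + (-3) + 4 = -3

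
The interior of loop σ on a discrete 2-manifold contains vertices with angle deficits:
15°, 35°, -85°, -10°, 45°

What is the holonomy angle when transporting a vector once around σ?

Holonomy = total enclosed curvature = 15° + 35° + (-85°) + (-10°) + 45° = 0°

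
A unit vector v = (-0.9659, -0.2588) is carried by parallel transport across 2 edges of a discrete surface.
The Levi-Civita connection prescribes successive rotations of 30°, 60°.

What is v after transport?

Total rotation: 30° + 60° = 90°. Final vector: (0.2588, -0.9659)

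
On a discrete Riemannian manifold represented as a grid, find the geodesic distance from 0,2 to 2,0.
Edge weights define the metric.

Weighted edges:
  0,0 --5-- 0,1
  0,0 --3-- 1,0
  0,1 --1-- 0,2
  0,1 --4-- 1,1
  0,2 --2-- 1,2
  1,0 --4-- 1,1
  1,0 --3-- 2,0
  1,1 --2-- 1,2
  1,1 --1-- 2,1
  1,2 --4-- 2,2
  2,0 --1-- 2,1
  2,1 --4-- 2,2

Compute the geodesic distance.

Shortest path: 0,2 → 1,2 → 1,1 → 2,1 → 2,0, total weight = 6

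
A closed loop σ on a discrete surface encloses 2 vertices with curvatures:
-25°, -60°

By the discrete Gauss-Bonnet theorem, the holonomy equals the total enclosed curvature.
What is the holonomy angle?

Holonomy = total enclosed curvature = (-25°) + (-60°) = -85°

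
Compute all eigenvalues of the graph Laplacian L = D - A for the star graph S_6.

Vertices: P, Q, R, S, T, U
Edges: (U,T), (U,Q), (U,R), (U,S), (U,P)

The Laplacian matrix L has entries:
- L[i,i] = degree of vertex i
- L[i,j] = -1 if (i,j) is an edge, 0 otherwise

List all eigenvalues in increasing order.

The star S_6 is the complete bipartite graph K_{1,5} (one hub of degree 5, 5 leaves of degree 1). The Laplacian spectrum of K_{p,q} is 0, p (multiplicity q−1), q (multiplicity p−1), p+q. With p = 1, q = 5: 0 once, 1 with multiplicity 4, and 6 once. (Check: trace L = sum of degrees = 10 = 4·1 + 6.)
Laplacian eigenvalues (increasing order): [0.0, 1.0, 1.0, 1.0, 1.0, 6.0]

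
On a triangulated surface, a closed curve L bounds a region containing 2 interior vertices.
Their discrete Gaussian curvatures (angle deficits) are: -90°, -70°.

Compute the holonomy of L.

Holonomy = total enclosed curvature = (-90°) + (-70°) = -160°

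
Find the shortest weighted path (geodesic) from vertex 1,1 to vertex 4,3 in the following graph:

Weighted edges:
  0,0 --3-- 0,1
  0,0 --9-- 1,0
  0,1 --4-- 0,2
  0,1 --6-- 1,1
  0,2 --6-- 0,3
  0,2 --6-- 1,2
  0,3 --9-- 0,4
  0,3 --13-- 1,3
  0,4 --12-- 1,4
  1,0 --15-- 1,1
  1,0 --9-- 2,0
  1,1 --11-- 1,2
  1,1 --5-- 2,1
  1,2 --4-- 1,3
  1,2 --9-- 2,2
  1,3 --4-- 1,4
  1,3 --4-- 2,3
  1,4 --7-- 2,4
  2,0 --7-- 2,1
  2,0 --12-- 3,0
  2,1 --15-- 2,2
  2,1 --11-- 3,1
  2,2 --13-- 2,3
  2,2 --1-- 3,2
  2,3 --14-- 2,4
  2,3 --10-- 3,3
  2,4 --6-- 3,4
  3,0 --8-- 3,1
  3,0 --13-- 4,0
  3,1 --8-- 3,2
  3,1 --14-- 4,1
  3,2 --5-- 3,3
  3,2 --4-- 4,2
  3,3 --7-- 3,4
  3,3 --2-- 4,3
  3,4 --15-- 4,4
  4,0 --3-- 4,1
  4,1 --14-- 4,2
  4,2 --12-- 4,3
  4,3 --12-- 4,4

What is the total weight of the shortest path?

Shortest path: 1,1 → 2,1 → 2,2 → 3,2 → 3,3 → 4,3, total weight = 28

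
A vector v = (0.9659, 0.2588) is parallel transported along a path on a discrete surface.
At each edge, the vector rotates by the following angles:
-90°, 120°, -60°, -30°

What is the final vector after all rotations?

Total rotation: (-90°) + 120° + (-60°) + (-30°) = -60°. Final vector: (0.7071, -0.7071)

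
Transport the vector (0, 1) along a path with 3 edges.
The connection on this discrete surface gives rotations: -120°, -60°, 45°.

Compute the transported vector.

Total rotation: (-120°) + (-60°) + 45° = -135°. Final vector: (0.7071, -0.7071)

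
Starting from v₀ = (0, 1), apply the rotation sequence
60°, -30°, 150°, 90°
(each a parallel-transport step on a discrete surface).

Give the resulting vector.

Total rotation: 60° + (-30°) + 150° + 90° = 270° ≡ -90° (mod 360°). Final vector: (1, 0)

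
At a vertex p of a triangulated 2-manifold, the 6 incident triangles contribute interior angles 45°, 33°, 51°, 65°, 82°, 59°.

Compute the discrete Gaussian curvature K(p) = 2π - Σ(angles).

Sum of angles = 335°. K = 360° - 335° = 25° = 5π/36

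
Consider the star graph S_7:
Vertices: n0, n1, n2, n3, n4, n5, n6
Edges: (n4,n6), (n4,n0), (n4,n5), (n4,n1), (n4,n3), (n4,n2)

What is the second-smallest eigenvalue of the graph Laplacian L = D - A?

The star S_7 is the complete bipartite graph K_{1,6} (one hub of degree 6, 6 leaves of degree 1). The Laplacian spectrum of K_{p,q} is 0, p (multiplicity q−1), q (multiplicity p−1), p+q. With p = 1, q = 6: 0 once, 1 with multiplicity 5, and 7 once. (Check: trace L = sum of degrees = 12 = 5·1 + 7.)
Laplacian eigenvalues: [0.0, 1.0, 1.0, 1.0, 1.0, 1.0, 7.0]. Algebraic connectivity (smallest non-zero eigenvalue) = 1.0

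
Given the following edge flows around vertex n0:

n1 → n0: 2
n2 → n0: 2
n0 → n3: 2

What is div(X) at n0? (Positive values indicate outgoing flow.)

Divergence = sum of outgoing flows = (-2) + (-2) + 2 = -2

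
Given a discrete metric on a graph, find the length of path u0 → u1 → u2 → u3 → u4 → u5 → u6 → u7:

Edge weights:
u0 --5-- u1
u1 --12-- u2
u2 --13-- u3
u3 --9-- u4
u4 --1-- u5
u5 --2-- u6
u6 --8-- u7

Arc length = 5 + 12 + 13 + 9 + 1 + 2 + 8 = 50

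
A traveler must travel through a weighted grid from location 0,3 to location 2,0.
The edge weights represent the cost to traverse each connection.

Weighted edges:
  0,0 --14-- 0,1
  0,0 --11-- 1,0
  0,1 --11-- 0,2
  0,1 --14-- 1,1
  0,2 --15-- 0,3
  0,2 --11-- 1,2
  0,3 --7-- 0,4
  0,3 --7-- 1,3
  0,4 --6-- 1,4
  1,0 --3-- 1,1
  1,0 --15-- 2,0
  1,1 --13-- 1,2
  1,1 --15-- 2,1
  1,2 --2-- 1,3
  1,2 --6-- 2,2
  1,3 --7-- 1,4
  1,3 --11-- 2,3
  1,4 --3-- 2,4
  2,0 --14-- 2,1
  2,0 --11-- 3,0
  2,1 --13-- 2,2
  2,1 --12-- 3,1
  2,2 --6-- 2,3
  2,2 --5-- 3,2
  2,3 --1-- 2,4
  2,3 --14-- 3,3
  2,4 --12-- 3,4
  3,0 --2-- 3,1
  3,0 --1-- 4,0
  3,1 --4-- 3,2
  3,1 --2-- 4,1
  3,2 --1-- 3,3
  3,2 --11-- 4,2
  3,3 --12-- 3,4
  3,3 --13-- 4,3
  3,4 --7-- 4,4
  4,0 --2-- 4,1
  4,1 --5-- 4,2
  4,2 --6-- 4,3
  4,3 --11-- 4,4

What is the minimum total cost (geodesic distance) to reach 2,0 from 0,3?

Shortest path: 0,3 → 1,3 → 1,2 → 2,2 → 3,2 → 3,1 → 3,0 → 2,0, total weight = 37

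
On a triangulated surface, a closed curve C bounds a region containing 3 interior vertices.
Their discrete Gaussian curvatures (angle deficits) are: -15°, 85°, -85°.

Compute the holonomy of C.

Holonomy = total enclosed curvature = (-15°) + 85° + (-85°) = -15°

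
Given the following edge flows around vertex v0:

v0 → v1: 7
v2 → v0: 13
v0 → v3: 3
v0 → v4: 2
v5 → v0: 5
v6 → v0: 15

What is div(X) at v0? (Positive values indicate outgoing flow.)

Divergence = sum of outgoing flows = 7 + (-13) + 3 + 2 + (-5) + (-15) = -21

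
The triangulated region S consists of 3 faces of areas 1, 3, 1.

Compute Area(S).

1 + 3 + 1 = 5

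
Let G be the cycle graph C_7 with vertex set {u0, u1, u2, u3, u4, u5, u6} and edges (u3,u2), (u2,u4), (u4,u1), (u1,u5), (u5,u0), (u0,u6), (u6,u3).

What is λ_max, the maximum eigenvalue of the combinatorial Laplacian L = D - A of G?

The cycle graph C_n has Laplacian eigenvalues λ_k = 2 − 2cos(2πk/n), k = 0, 1, …, n−1. Here n = 7:
k=0: 2 − 2cos(0) = 0.0; k=1: 2 − 2cos(2π/7) = 0.753; k=2: 2 − 2cos(4π/7) = 2.445; k=3: 2 − 2cos(6π/7) = 3.8019; k=4: 2 − 2cos(8π/7) = 3.8019; k=5: 2 − 2cos(10π/7) = 2.445; k=6: 2 − 2cos(12π/7) = 0.753.
Laplacian eigenvalues: [0.0, 0.753, 0.753, 2.445, 2.445, 3.8019, 3.8019]. Largest eigenvalue (spectral radius) = 3.8019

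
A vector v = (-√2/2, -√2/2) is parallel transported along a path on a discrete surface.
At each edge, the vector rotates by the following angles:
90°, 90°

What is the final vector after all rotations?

Total rotation: 90° + 90° = 180°. Final vector: (0.7071, 0.7071)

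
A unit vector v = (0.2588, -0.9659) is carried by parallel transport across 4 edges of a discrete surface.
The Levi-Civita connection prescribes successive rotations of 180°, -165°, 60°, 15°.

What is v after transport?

Total rotation: 180° + (-165°) + 60° + 15° = 90°. Final vector: (0.9659, 0.2588)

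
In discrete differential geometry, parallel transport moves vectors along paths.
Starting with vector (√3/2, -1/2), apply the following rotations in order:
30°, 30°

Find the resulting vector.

Total rotation: 30° + 30° = 60°. Final vector: (0.8660, 0.5000)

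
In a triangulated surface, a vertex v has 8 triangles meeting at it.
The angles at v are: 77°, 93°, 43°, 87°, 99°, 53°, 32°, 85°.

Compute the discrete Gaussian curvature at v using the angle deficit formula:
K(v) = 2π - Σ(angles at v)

Sum of angles = 569°. K = 360° - 569° = -209° = -209π/180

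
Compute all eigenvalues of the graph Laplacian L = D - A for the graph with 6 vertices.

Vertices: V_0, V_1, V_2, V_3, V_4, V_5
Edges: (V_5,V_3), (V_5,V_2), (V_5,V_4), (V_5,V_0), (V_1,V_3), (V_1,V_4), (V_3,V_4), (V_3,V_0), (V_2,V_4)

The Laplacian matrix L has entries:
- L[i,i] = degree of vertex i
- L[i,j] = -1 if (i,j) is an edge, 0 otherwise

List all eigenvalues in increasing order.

Degrees: deg(V_0) = 2, deg(V_1) = 2, deg(V_2) = 2, deg(V_3) = 4, deg(V_4) = 4, deg(V_5) = 4.
L = D − A with rows/columns ordered (V_0, V_1, V_2, V_3, V_4, V_5):
  [ 2,  0,  0, -1,  0, -1]
  [ 0,  2,  0, -1, -1,  0]
  [ 0,  0,  2,  0, -1, -1]
  [-1, -1,  0,  4, -1, -1]
  [ 0, -1, -1, -1,  4, -1]
  [-1,  0, -1, -1, -1,  4]
Characteristic polynomial: det(λI − L) = λ(λ² − 7λ + 9)²(λ − 4).
Roots: λ = 0; (λ² − 7λ + 9) = 0 ⇒ λ = (7 ± √13)/2 ≈ 1.6972, 5.3028 (multiplicity 2); (λ − 4) = 0 ⇒ λ = 4.
(Check: the roots sum (with multiplicity) to 18, matching trace L = Σdeg = 2·9 = 18.)
Laplacian eigenvalues (increasing order): [0.0, 1.6972, 1.6972, 4.0, 5.3028, 5.3028]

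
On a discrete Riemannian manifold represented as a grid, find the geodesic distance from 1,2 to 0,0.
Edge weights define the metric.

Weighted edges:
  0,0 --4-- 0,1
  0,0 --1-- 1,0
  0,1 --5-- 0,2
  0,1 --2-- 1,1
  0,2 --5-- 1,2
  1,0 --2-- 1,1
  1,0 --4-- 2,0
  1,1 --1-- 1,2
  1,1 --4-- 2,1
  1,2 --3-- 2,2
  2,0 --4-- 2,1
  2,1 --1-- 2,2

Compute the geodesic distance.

Shortest path: 1,2 → 1,1 → 1,0 → 0,0, total weight = 4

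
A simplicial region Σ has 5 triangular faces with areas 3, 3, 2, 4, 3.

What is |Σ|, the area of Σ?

3 + 3 + 2 + 4 + 3 = 15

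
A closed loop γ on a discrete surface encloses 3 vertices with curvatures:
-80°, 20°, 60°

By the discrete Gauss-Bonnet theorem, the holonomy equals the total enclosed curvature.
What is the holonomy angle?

Holonomy = total enclosed curvature = (-80°) + 20° + 60° = 0°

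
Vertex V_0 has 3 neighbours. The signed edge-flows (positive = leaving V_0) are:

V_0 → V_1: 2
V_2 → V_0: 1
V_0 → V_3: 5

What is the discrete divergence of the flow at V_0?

Divergence = sum of outgoing flows = 2 + (-1) + 5 = 6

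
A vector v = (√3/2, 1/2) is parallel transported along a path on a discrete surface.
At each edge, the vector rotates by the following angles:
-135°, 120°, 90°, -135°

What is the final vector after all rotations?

Total rotation: (-135°) + 120° + 90° + (-135°) = -60°. Final vector: (0.8660, -0.5000)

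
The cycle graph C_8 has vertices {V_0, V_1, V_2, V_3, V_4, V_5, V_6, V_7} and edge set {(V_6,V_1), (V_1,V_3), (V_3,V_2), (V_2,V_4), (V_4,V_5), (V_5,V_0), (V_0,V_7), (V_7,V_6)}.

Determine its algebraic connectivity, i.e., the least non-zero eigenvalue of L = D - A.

The cycle graph C_n has Laplacian eigenvalues λ_k = 2 − 2cos(2πk/n), k = 0, 1, …, n−1. Here n = 8:
k=0: 2 − 2cos(0) = 0.0; k=1: 2 − 2cos(π/4) = 0.5858; k=2: 2 − 2cos(π/2) = 2.0; k=3: 2 − 2cos(3π/4) = 3.4142; k=4: 2 − 2cos(π) = 4.0; k=5: 2 − 2cos(5π/4) = 3.4142; k=6: 2 − 2cos(3π/2) = 2.0; k=7: 2 − 2cos(7π/4) = 0.5858.
Laplacian eigenvalues: [0.0, 0.5858, 0.5858, 2.0, 2.0, 3.4142, 3.4142, 4.0]. Algebraic connectivity (smallest non-zero eigenvalue) = 0.5858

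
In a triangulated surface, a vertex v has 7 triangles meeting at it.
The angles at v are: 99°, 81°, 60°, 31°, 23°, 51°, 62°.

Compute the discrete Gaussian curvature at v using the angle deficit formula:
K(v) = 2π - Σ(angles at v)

Sum of angles = 407°. K = 360° - 407° = -47° = -47π/180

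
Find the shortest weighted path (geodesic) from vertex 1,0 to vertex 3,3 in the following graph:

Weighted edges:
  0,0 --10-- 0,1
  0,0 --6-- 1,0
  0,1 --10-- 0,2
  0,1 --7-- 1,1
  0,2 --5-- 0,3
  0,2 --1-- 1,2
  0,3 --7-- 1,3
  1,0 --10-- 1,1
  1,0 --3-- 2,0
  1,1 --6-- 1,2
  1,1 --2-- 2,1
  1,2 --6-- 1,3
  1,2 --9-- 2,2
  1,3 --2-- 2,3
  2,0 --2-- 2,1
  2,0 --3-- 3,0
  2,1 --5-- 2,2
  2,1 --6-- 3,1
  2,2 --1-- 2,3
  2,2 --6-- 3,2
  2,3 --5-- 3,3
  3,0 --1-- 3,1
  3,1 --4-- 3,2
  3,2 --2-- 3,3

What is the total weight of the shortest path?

Shortest path: 1,0 → 2,0 → 3,0 → 3,1 → 3,2 → 3,3, total weight = 13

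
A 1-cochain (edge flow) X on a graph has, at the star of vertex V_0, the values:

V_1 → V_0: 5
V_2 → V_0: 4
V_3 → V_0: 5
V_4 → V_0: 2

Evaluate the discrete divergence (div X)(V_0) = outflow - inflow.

Divergence = sum of outgoing flows = (-5) + (-4) + (-5) + (-2) = -16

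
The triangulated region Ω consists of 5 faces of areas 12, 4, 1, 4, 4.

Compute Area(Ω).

12 + 4 + 1 + 4 + 4 = 25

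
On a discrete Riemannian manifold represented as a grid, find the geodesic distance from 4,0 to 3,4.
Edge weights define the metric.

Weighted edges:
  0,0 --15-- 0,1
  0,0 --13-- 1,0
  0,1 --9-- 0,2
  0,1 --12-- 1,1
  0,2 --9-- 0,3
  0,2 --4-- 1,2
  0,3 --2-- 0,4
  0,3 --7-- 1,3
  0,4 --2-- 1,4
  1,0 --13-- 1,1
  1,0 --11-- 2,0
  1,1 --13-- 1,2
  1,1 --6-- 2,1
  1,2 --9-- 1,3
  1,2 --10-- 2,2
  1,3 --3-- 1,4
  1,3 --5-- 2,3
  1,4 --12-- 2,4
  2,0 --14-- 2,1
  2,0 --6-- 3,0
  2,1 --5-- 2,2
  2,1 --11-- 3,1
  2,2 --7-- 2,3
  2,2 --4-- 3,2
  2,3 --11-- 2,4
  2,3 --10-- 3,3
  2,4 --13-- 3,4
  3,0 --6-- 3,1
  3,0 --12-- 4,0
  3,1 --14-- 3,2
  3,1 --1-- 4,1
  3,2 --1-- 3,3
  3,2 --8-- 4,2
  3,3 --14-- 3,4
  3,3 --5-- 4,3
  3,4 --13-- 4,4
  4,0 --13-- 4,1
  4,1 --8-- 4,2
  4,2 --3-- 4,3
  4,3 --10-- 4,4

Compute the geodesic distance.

Shortest path: 4,0 → 4,1 → 4,2 → 4,3 → 3,3 → 3,4, total weight = 43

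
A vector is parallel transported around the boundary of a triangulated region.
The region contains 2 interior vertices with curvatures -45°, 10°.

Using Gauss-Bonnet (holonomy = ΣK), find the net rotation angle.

Holonomy = total enclosed curvature = (-45°) + 10° = -35°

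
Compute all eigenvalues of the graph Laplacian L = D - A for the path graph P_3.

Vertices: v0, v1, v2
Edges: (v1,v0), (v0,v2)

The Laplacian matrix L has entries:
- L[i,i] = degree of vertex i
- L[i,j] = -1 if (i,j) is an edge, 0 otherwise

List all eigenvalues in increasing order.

The path graph P_n has Laplacian eigenvalues λ_k = 2 − 2cos(kπ/n), k = 0, 1, …, n−1. Here n = 3:
k=0: 2 − 2cos(0) = 0.0; k=1: 2 − 2cos(π/3) = 1.0; k=2: 2 − 2cos(2π/3) = 3.0.
Laplacian eigenvalues (increasing order): [0.0, 1.0, 3.0]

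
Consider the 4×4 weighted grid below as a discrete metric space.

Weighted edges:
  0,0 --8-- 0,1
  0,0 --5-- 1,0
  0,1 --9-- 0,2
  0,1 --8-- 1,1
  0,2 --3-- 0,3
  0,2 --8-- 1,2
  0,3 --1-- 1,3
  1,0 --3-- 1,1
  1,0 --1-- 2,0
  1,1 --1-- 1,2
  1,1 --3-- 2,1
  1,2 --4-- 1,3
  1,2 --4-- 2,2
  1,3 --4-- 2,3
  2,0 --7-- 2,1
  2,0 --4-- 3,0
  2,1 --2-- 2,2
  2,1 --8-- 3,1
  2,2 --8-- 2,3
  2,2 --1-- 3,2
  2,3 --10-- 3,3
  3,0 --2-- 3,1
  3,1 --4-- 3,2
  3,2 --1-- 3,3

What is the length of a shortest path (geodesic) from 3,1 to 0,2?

Shortest path: 3,1 → 3,2 → 2,2 → 1,2 → 0,2, total weight = 17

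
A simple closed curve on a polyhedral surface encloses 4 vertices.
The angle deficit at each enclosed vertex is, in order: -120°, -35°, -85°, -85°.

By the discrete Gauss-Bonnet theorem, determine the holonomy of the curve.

Holonomy = total enclosed curvature = (-120°) + (-35°) + (-85°) + (-85°) = -325°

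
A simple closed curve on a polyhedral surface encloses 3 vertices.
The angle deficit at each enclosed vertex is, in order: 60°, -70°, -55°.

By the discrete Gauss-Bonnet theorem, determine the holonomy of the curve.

Holonomy = total enclosed curvature = 60° + (-70°) + (-55°) = -65°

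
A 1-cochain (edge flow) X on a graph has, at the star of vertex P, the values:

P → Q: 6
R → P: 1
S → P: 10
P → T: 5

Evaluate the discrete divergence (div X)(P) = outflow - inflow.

Divergence = sum of outgoing flows = 6 + (-1) + (-10) + 5 = 0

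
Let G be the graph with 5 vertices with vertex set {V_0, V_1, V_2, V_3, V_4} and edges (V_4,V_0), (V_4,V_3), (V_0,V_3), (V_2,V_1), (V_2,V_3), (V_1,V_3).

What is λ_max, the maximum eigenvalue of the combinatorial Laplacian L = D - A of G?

Degrees: deg(V_0) = 2, deg(V_1) = 2, deg(V_2) = 2, deg(V_3) = 4, deg(V_4) = 2.
L = D − A with rows/columns ordered (V_0, V_1, V_2, V_3, V_4):
  [ 2,  0,  0, -1, -1]
  [ 0,  2, -1, -1,  0]
  [ 0, -1,  2, -1,  0]
  [-1, -1, -1,  4, -1]
  [-1,  0,  0, -1,  2]
Characteristic polynomial: det(λI − L) = λ(λ − 1)(λ − 3)²(λ − 5).
Roots: λ = 0; (λ − 1) = 0 ⇒ λ = 1; (λ − 3) = 0 ⇒ λ = 3 (multiplicity 2); (λ − 5) = 0 ⇒ λ = 5.
(Check: the roots sum (with multiplicity) to 12, matching trace L = Σdeg = 2·6 = 12.)
Laplacian eigenvalues: [0.0, 1.0, 3.0, 3.0, 5.0]. Largest eigenvalue (spectral radius) = 5.0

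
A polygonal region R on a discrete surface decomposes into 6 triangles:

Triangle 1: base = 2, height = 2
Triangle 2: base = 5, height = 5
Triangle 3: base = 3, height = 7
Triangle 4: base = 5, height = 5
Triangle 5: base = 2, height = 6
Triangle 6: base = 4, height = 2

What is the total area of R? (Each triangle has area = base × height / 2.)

(1/2)×2×2 + (1/2)×5×5 + (1/2)×3×7 + (1/2)×5×5 + (1/2)×2×6 + (1/2)×4×2 = 47.5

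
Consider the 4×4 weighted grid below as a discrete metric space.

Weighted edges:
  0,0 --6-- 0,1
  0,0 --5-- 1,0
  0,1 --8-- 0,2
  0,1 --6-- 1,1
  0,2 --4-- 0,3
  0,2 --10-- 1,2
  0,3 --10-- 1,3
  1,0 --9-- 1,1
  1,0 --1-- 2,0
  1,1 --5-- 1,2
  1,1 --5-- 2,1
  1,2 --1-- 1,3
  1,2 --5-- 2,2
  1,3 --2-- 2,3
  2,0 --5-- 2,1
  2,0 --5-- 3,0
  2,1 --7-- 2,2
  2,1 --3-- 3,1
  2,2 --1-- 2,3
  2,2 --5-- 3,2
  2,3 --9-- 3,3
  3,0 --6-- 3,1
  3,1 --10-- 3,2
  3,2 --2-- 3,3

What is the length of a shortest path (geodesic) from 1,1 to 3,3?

Shortest path: 1,1 → 1,2 → 1,3 → 2,3 → 2,2 → 3,2 → 3,3, total weight = 16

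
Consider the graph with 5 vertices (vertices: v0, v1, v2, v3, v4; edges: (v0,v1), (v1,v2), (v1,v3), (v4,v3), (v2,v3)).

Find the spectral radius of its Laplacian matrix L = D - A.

Degrees: deg(v0) = 1, deg(v1) = 3, deg(v2) = 2, deg(v3) = 3, deg(v4) = 1.
L = D − A with rows/columns ordered (v0, v1, v2, v3, v4):
  [ 1, -1,  0,  0,  0]
  [-1,  3, -1, -1,  0]
  [ 0, -1,  2, -1,  0]
  [ 0, -1, -1,  3, -1]
  [ 0,  0,  0, -1,  1]
Characteristic polynomial: det(λI − L) = λ(λ² − 5λ + 3)(λ² − 5λ + 5).
Roots: λ = 0; (λ² − 5λ + 3) = 0 ⇒ λ = (5 ± √13)/2 ≈ 0.6972, 4.3028; (λ² − 5λ + 5) = 0 ⇒ λ = (5 ± √5)/2 ≈ 1.382, 3.618.
(Check: the roots sum (with multiplicity) to 10, matching trace L = Σdeg = 2·5 = 10.)
Laplacian eigenvalues: [0.0, 0.6972, 1.382, 3.618, 4.3028]. Largest eigenvalue (spectral radius) = 4.3028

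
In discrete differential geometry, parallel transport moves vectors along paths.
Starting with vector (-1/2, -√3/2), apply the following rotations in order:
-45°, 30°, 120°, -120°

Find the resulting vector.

Total rotation: (-45°) + 30° + 120° + (-120°) = -15°. Final vector: (-0.7071, -0.7071)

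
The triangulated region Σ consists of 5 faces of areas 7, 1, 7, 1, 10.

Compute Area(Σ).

7 + 1 + 7 + 1 + 10 = 26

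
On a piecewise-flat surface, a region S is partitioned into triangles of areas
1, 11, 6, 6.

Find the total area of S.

1 + 11 + 6 + 6 = 24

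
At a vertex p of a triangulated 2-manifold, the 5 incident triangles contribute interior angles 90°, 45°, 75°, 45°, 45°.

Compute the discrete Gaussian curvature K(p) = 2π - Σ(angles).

Sum of angles = 300°. K = 360° - 300° = 60° = π/3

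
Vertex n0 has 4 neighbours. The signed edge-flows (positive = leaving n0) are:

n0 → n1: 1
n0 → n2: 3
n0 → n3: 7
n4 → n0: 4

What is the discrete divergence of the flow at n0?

Divergence = sum of outgoing flows = 1 + 3 + 7 + (-4) = 7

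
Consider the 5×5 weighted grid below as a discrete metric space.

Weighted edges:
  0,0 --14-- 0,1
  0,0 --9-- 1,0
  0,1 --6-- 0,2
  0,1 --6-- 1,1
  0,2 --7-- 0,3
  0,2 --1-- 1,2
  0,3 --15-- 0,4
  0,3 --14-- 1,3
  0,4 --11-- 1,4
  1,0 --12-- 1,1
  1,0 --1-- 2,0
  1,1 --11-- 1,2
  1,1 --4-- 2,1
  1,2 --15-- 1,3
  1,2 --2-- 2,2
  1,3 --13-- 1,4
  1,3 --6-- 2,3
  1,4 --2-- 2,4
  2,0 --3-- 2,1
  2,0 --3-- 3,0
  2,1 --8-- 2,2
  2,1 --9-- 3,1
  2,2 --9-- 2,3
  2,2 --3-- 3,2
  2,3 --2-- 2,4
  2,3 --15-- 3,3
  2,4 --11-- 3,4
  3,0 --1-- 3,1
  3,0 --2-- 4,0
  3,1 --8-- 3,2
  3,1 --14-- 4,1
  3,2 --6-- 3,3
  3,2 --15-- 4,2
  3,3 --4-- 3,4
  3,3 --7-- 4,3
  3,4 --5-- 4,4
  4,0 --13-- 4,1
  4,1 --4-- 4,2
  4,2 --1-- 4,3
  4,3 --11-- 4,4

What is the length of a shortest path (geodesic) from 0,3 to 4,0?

Shortest path: 0,3 → 0,2 → 1,2 → 2,2 → 3,2 → 3,1 → 3,0 → 4,0, total weight = 24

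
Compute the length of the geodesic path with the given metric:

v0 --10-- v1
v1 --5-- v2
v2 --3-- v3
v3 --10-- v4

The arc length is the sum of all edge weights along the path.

Arc length = 10 + 5 + 3 + 10 = 28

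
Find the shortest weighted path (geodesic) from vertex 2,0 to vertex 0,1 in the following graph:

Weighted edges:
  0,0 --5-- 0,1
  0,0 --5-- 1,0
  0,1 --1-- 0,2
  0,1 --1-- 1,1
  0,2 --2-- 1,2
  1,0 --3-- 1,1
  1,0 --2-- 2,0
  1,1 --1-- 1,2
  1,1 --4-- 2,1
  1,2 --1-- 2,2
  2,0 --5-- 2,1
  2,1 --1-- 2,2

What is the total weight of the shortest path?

Shortest path: 2,0 → 1,0 → 1,1 → 0,1, total weight = 6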